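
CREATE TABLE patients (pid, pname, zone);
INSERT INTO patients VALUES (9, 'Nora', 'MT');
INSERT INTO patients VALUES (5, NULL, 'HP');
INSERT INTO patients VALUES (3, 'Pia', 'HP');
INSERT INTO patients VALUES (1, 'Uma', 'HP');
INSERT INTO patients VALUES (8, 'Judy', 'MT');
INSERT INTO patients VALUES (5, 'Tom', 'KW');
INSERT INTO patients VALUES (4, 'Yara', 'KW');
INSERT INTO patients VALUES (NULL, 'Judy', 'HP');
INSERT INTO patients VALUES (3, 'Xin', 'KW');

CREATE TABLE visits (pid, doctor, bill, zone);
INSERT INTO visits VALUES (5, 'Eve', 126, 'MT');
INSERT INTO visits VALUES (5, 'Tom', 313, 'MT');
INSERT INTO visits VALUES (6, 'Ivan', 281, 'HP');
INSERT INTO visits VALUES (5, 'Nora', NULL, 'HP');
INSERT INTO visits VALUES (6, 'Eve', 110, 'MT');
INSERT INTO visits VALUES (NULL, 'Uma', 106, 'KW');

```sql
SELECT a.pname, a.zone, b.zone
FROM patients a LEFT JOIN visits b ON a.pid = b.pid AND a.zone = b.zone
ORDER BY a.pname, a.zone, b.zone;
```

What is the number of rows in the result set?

9

LEFT JOIN keeps every row from `patients`; unmatched rows get NULL for `visits`'s columns.
Matching on a.pid = b.pid AND a.zone = b.zone. A NULL in a compared column never satisfies the condition.
Matched pairs: 1; unmatched a rows kept: 8.
Total: 1 matched + 8 padded = 9 rows.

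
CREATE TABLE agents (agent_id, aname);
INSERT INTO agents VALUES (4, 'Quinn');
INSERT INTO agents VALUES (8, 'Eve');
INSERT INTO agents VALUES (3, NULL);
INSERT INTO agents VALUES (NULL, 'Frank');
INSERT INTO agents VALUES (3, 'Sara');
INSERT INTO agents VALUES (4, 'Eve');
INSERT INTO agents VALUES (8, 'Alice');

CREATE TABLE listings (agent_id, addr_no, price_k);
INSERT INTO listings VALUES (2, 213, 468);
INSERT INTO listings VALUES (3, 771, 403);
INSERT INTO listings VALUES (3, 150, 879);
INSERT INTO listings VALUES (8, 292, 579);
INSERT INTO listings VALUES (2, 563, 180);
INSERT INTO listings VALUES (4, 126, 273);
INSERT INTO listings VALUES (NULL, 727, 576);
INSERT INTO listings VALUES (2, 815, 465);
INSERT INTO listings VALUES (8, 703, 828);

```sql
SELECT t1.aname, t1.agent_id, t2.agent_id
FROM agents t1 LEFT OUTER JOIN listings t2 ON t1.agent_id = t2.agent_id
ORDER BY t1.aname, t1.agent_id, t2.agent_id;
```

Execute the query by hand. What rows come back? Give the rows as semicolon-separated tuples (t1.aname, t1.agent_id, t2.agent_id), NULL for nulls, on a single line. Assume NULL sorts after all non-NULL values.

LEFT JOIN keeps every row from `agents`; unmatched rows get NULL for `listings`'s columns.
Matching on t1.agent_id = t2.agent_id. A NULL in a compared column never satisfies the condition.
- t1[0] agent_id=4 → 1 match(es) in t2 → 1 row(s).
- t1[1] agent_id=8 → 2 match(es) in t2 → 2 row(s).
- t1[2] agent_id=3 → 2 match(es) in t2 → 2 row(s).
- t1[3] agent_id=NULL → no match; kept with NULLs on the t2 side.
- t1[4] agent_id=3 → 2 match(es) in t2 → 2 row(s).
- t1[5] agent_id=4 → 1 match(es) in t2 → 1 row(s).
- t1[6] agent_id=8 → 2 match(es) in t2 → 2 row(s).

(Alice, 8, 8); (Alice, 8, 8); (Eve, 4, 4); (Eve, 8, 8); (Eve, 8, 8); (Frank, NULL, NULL); (Quinn, 4, 4); (Sara, 3, 3); (Sara, 3, 3); (NULL, 3, 3); (NULL, 3, 3)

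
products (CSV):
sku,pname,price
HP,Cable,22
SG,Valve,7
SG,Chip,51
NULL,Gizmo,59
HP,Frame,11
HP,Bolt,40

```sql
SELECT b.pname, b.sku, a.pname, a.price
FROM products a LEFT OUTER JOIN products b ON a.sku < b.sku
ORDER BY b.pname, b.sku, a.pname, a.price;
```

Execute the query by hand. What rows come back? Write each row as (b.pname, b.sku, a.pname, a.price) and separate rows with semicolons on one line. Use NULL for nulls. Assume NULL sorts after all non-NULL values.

(Chip, SG, Bolt, 40); (Chip, SG, Cable, 22); (Chip, SG, Frame, 11); (Valve, SG, Bolt, 40); (Valve, SG, Cable, 22); (Valve, SG, Frame, 11); (NULL, NULL, Chip, 51); (NULL, NULL, Gizmo, 59); (NULL, NULL, Valve, 7)

LEFT JOIN keeps every row from `products a`; unmatched rows get NULL for `products b`'s columns.
Matching on a.sku < b.sku. A NULL in a compared column never satisfies the condition.
- sku=HP: 2 matching b row(s), so 2 row(s) emitted.
- sku=SG: no b row matches, row kept with b columns NULL.
- sku=SG: no b row matches, row kept with b columns NULL.
- sku=NULL: no b row matches, row kept with b columns NULL.
- sku=HP: 2 matching b row(s), so 2 row(s) emitted.
- sku=HP: 2 matching b row(s), so 2 row(s) emitted.
After projecting and ordering:
b.pname | b.sku | a.pname | a.price
Chip | SG | Bolt | 40
Chip | SG | Cable | 22
Chip | SG | Frame | 11
Valve | SG | Bolt | 40
Valve | SG | Cable | 22
Valve | SG | Frame | 11
NULL | NULL | Chip | 51
NULL | NULL | Gizmo | 59
NULL | NULL | Valve | 7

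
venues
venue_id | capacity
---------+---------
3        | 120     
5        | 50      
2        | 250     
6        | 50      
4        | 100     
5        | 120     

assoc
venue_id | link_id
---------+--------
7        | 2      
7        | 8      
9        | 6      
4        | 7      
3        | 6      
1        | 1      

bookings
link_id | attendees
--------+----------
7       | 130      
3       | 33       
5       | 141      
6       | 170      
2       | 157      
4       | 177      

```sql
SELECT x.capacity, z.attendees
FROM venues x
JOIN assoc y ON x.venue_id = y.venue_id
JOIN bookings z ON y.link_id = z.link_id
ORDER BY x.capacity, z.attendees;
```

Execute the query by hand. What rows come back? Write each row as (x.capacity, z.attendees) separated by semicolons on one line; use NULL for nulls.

Step 1 — x INNER JOIN y on venue_id → 2 row(s).
Then INNER JOIN `bookings z` on link_id: keep only rows whose y.link_id appears in z.

(100, 130); (120, 170)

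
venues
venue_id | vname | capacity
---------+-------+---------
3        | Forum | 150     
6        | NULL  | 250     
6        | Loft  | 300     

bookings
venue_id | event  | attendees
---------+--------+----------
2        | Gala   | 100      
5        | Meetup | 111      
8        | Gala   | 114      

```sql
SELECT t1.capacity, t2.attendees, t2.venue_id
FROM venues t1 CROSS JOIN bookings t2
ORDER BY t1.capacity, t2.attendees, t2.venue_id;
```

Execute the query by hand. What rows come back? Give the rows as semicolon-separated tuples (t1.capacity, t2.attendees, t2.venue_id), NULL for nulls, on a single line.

(150, 100, 2); (150, 111, 5); (150, 114, 8); (250, 100, 2); (250, 111, 5); (250, 114, 8); (300, 100, 2); (300, 111, 5); (300, 114, 8)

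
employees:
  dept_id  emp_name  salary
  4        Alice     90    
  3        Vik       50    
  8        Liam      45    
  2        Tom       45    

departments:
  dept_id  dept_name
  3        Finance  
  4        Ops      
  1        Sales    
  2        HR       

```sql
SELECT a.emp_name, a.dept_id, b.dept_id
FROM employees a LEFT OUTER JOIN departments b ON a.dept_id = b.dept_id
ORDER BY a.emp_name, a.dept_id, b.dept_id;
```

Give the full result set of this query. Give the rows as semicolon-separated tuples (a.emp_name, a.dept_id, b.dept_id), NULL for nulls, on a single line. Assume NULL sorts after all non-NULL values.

(Alice, 4, 4); (Liam, 8, NULL); (Tom, 2, 2); (Vik, 3, 3)

LEFT JOIN keeps every row from `employees`; unmatched rows get NULL for `departments`'s columns.
Matching on a.dept_id = b.dept_id.
Matched pairs: 3; unmatched a rows kept: 1.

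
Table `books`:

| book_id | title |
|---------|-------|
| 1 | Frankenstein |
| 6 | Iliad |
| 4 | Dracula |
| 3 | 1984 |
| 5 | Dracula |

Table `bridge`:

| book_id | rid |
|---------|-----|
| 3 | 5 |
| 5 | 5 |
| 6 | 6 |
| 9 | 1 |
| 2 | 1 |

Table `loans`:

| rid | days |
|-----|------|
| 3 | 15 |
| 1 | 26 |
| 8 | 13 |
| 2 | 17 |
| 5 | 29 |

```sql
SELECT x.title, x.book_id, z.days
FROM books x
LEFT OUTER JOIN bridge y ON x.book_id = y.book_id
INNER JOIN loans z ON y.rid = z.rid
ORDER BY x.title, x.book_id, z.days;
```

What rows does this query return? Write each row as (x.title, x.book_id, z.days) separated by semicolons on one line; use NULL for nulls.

Joins associate left-to-right: books LEFT JOIN bridge on book_id gives 5 intermediate row(s).
Then INNER JOIN `loans z` on rid: keep only rows whose y.rid appears in z.

(1984, 3, 29); (Dracula, 5, 29)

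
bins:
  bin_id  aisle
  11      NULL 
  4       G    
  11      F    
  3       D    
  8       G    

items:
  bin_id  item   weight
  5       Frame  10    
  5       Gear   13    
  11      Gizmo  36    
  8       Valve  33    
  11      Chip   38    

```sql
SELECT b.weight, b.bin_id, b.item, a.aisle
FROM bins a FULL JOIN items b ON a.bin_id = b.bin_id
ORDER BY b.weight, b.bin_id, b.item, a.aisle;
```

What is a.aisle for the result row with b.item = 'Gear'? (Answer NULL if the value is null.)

FULL OUTER JOIN keeps every row from both sides; unmatched rows get NULL for the other side's columns.
Matching on a.bin_id = b.bin_id.
- a[0] bin_id=11 → 2 match(es) in b → 2 row(s).
- a[1] bin_id=4 → no match; kept with NULLs on the b side.
- a[2] bin_id=11 → 2 match(es) in b → 2 row(s).
- a[3] bin_id=3 → no match; kept with NULLs on the b side.
- a[4] bin_id=8 → 1 match(es) in b → 1 row(s).
- 2 row(s) from b found no a partner → padded with NULL.

NULL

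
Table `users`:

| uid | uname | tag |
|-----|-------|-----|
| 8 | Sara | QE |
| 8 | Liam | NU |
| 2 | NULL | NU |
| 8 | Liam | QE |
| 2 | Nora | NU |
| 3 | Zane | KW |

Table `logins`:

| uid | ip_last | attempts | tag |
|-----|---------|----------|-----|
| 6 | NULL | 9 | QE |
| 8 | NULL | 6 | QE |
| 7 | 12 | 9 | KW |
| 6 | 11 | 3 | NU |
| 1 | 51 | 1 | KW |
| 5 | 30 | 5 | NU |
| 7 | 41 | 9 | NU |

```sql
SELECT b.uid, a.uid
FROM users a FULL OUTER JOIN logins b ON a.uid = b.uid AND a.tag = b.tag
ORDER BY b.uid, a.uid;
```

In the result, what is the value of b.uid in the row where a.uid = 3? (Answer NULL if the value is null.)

NULL

FULL OUTER JOIN keeps every row from both sides; unmatched rows get NULL for the other side's columns.
Matching on a.uid = b.uid AND a.tag = b.tag.
Matched pairs: 2; unmatched a rows kept: 4; unmatched b rows kept: 6.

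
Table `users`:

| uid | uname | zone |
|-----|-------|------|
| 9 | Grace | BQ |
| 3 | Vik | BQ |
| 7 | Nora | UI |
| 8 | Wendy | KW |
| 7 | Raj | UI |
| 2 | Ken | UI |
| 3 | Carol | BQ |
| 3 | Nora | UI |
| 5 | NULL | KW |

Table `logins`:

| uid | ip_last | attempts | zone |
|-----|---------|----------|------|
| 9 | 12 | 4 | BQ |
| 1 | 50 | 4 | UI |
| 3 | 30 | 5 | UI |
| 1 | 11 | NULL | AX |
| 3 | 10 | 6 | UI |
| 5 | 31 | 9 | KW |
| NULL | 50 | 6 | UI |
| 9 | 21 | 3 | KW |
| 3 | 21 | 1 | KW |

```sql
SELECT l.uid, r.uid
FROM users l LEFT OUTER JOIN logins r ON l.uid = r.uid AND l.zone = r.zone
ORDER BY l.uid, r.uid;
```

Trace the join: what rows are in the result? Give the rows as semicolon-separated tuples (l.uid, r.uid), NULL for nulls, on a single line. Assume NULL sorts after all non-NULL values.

(2, NULL); (3, 3); (3, 3); (3, NULL); (3, NULL); (5, 5); (7, NULL); (7, NULL); (8, NULL); (9, 9)

LEFT JOIN keeps every row from `users`; unmatched rows get NULL for `logins`'s columns.
Matching on l.uid = r.uid AND l.zone = r.zone. A NULL in a compared column never satisfies the condition.
- l[0] uid=9, zone=BQ → 1 match(es) in r → 1 row(s).
- l[1] uid=3, zone=BQ → no match; kept with NULLs on the r side.
- l[2] uid=7, zone=UI → no match; kept with NULLs on the r side.
- l[3] uid=8, zone=KW → no match; kept with NULLs on the r side.
- l[4] uid=7, zone=UI → no match; kept with NULLs on the r side.
- l[5] uid=2, zone=UI → no match; kept with NULLs on the r side.
- l[6] uid=3, zone=BQ → no match; kept with NULLs on the r side.
- l[7] uid=3, zone=UI → 2 match(es) in r → 2 row(s).
- l[8] uid=5, zone=KW → 1 match(es) in r → 1 row(s).
After projecting and ordering:
l.uid | r.uid
2 | NULL
3 | 3
3 | 3
3 | NULL
3 | NULL
5 | 5
7 | NULL
7 | NULL
8 | NULL
9 | 9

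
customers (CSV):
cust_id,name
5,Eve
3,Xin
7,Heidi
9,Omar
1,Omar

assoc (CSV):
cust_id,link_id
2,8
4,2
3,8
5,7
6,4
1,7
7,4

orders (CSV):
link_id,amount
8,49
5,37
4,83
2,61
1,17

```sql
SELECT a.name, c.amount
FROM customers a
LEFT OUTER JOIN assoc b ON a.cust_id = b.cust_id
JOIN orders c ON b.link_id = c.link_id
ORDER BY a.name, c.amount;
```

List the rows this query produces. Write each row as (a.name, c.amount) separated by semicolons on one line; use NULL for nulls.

(Heidi, 83); (Xin, 49)

Step 1 — a LEFT JOIN b on cust_id → 5 row(s).
Then INNER JOIN `orders c` on link_id: keep only rows whose b.link_id appears in c.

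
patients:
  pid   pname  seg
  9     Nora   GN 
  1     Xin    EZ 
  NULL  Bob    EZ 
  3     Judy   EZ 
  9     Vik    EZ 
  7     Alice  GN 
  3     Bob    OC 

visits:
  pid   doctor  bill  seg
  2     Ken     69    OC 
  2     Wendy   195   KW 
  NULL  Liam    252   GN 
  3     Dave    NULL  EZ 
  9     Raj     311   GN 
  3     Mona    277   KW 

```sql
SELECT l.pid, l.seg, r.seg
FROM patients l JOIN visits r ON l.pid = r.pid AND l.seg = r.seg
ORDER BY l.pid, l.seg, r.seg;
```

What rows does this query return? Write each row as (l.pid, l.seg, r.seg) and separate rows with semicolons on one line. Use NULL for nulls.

(3, EZ, EZ); (9, GN, GN)

INNER JOIN keeps only pairs where the ON condition holds.
Matching on l.pid = r.pid AND l.seg = r.seg. A NULL in a compared column never satisfies the condition.
- pid=9, seg=GN: 1 matching r row(s), so 1 row(s) emitted.
- pid=1, seg=EZ: no matching r row, dropped.
- pid=NULL, seg=EZ: no matching r row, dropped.
- pid=3, seg=EZ: 1 matching r row(s), so 1 row(s) emitted.
- pid=9, seg=EZ: no matching r row, dropped.
- pid=7, seg=GN: no matching r row, dropped.
- pid=3, seg=OC: no matching r row, dropped.
After projecting and ordering:
l.pid | l.seg | r.seg
3 | EZ | EZ
9 | GN | GN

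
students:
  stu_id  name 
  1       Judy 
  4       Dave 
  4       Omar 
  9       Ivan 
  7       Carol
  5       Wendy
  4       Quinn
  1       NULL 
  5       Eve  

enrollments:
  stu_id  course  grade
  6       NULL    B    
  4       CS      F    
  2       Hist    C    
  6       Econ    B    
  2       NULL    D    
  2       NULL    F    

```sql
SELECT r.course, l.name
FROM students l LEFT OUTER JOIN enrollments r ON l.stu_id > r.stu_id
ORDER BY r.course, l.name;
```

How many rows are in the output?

LEFT JOIN keeps every row from `students`; unmatched rows get NULL for `enrollments`'s columns.
Matching on l.stu_id > r.stu_id.
- l (stu_id=1) has no partner → padded with NULL.
- l (stu_id=4) pairs with 3 row(s) of r.
- l (stu_id=4) pairs with 3 row(s) of r.
- l (stu_id=9) pairs with 6 row(s) of r.
- l (stu_id=7) pairs with 6 row(s) of r.
- l (stu_id=5) pairs with 4 row(s) of r.
- l (stu_id=4) pairs with 3 row(s) of r.
- l (stu_id=1) has no partner → padded with NULL.
- l (stu_id=5) pairs with 4 row(s) of r.
Total: 29 matched + 2 padded = 31 rows.

31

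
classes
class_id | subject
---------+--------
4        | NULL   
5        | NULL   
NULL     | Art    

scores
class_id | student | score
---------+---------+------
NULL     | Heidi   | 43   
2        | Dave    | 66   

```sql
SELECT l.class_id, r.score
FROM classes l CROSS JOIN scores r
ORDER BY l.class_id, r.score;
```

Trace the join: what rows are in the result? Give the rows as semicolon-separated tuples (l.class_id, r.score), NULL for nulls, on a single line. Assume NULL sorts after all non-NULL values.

(4, 43); (4, 66); (5, 43); (5, 66); (NULL, 43); (NULL, 66)

CROSS JOIN pairs every row of `classes` with every row of `scores`: 3 × 2 = 6 rows.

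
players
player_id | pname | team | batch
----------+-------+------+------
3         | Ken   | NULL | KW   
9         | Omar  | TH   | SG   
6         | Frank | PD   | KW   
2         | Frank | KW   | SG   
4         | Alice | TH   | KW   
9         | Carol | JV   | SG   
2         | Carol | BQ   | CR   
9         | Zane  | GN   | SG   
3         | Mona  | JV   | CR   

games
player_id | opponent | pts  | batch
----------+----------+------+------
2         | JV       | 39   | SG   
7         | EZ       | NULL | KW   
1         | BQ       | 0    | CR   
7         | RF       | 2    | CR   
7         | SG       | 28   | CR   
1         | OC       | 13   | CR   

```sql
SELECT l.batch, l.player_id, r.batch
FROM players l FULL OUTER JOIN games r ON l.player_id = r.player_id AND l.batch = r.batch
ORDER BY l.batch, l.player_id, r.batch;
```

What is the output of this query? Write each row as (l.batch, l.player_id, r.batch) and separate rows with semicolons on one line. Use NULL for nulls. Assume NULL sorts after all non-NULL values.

FULL OUTER JOIN keeps every row from both sides; unmatched rows get NULL for the other side's columns.
Matching on l.player_id = r.player_id AND l.batch = r.batch.
Matched pairs: 1; unmatched l rows kept: 8; unmatched r rows kept: 5.

(CR, 2, NULL); (CR, 3, NULL); (KW, 3, NULL); (KW, 4, NULL); (KW, 6, NULL); (SG, 2, SG); (SG, 9, NULL); (SG, 9, NULL); (SG, 9, NULL); (NULL, NULL, CR); (NULL, NULL, CR); (NULL, NULL, CR); (NULL, NULL, CR); (NULL, NULL, KW)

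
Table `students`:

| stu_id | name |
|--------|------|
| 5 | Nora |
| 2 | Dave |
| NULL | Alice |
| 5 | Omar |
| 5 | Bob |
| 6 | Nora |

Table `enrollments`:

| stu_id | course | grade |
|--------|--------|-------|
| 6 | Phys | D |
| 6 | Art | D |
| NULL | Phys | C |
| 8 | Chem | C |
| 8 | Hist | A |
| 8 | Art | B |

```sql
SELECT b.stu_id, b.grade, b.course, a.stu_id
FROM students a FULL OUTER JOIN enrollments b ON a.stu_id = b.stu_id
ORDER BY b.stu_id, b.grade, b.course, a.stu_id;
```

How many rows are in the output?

FULL OUTER JOIN keeps every row from both sides; unmatched rows get NULL for the other side's columns.
Matching on a.stu_id = b.stu_id. A NULL in a compared column never satisfies the condition.
Matched pairs: 2; unmatched a rows kept: 5; unmatched b rows kept: 4.
Total: 2 matched + 9 padded = 11 rows.

11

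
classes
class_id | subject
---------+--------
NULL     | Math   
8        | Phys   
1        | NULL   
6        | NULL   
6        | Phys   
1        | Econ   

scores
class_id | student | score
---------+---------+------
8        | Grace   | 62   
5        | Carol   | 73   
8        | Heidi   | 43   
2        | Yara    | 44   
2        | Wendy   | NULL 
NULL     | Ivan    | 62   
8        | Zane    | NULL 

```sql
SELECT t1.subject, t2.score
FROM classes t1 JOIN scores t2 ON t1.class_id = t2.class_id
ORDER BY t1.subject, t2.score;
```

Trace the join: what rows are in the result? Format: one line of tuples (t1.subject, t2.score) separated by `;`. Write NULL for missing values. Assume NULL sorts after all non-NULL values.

(Phys, 43); (Phys, 62); (Phys, NULL)

INNER JOIN keeps only pairs where the ON condition holds.
Matching on t1.class_id = t2.class_id. A NULL in a compared column never satisfies the condition.
Matched pairs: 3.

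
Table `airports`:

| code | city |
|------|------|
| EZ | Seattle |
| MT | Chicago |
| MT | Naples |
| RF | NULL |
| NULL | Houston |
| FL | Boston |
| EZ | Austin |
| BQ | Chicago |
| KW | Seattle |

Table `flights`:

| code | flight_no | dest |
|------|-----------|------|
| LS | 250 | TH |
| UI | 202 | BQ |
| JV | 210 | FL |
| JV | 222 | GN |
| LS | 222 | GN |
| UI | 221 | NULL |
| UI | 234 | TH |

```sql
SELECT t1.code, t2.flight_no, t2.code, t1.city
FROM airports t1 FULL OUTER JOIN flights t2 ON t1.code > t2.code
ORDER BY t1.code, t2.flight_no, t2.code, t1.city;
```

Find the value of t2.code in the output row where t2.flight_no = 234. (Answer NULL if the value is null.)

UI

FULL OUTER JOIN keeps every row from both sides; unmatched rows get NULL for the other side's columns.
Matching on t1.code > t2.code. A NULL in a compared column never satisfies the condition.
Matched pairs: 14; unmatched t1 rows kept: 5; unmatched t2 rows kept: 3.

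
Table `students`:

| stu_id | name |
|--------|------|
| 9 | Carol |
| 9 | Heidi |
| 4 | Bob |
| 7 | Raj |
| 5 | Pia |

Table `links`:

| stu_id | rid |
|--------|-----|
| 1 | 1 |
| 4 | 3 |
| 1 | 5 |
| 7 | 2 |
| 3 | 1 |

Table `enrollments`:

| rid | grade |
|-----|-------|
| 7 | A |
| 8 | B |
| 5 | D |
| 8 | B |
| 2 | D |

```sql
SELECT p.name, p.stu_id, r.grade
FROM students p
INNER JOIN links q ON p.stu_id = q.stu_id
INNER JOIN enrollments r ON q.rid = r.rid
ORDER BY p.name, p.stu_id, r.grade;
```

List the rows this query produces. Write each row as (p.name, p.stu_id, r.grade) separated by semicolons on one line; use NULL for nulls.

(Raj, 7, D)

Joins associate left-to-right: students INNER JOIN links on stu_id gives 2 intermediate row(s).
Then INNER JOIN `enrollments r` on rid: keep only rows whose q.rid appears in r.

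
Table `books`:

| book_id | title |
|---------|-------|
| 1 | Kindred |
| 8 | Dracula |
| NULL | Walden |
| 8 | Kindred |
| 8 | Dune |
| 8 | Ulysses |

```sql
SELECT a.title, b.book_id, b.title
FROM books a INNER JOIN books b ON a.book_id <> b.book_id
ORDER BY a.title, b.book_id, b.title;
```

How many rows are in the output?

INNER JOIN keeps only pairs where the ON condition holds.
Matching on a.book_id <> b.book_id. A NULL in a compared column never satisfies the condition.
- a row (book_id=1): matches 4 b row(s) → 4 output row(s).
- a row (book_id=8): matches 1 b row(s) → 1 output row(s).
- a row (book_id=NULL): no match → dropped.
- a row (book_id=8): matches 1 b row(s) → 1 output row(s).
- a row (book_id=8): matches 1 b row(s) → 1 output row(s).
- a row (book_id=8): matches 1 b row(s) → 1 output row(s).
Total: 8 rows.

8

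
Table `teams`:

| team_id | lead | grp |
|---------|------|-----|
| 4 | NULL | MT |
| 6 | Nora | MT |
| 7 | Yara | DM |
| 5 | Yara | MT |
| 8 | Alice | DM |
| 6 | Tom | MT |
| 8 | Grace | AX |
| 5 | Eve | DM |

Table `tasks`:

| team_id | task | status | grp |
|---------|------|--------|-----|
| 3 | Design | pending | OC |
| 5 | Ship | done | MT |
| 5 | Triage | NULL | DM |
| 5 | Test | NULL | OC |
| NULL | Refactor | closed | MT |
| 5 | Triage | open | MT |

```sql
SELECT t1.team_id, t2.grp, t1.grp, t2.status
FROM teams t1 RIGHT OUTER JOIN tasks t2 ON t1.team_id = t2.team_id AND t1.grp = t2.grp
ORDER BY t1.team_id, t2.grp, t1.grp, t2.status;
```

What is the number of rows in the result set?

RIGHT JOIN keeps every row from `tasks`; unmatched rows get NULL for `teams`'s columns.
Matching on t1.team_id = t2.team_id AND t1.grp = t2.grp. A NULL in a compared column never satisfies the condition.
- t1[0] team_id=4, grp=MT → no match.
- t1[1] team_id=6, grp=MT → no match.
- t1[2] team_id=7, grp=DM → no match.
- t1[3] team_id=5, grp=MT → 2 match(es) in t2 → 2 row(s).
- t1[4] team_id=8, grp=DM → no match.
- t1[5] team_id=6, grp=MT → no match.
- t1[6] team_id=8, grp=AX → no match.
- t1[7] team_id=5, grp=DM → 1 match(es) in t2 → 1 row(s).
- 3 t2 row(s) had no t1 match → kept, t1 columns NULL.
Total: 3 matched + 3 padded = 6 rows.

6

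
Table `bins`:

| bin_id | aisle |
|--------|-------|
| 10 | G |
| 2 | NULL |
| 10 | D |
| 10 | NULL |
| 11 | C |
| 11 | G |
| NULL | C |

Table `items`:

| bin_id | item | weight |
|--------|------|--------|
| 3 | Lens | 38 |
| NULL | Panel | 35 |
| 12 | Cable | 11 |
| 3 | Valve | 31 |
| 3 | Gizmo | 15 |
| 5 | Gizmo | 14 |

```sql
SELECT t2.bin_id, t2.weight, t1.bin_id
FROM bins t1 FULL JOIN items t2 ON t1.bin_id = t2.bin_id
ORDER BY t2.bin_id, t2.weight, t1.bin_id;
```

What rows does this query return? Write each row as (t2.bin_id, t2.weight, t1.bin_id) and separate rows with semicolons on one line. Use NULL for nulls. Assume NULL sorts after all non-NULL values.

(3, 15, NULL); (3, 31, NULL); (3, 38, NULL); (5, 14, NULL); (12, 11, NULL); (NULL, 35, NULL); (NULL, NULL, 2); (NULL, NULL, 10); (NULL, NULL, 10); (NULL, NULL, 10); (NULL, NULL, 11); (NULL, NULL, 11); (NULL, NULL, NULL)

FULL OUTER JOIN keeps every row from both sides; unmatched rows get NULL for the other side's columns.
Matching on t1.bin_id = t2.bin_id. A NULL in a compared column never satisfies the condition.
- bin_id=10: no t2 row matches, row kept with t2 columns NULL.
- bin_id=2: no t2 row matches, row kept with t2 columns NULL.
- bin_id=10: no t2 row matches, row kept with t2 columns NULL.
- bin_id=10: no t2 row matches, row kept with t2 columns NULL.
- bin_id=11: no t2 row matches, row kept with t2 columns NULL.
- bin_id=11: no t2 row matches, row kept with t2 columns NULL.
- bin_id=NULL: no t2 row matches, row kept with t2 columns NULL.
- plus 6 unmatched t2 row(s), each kept with NULL t1 columns.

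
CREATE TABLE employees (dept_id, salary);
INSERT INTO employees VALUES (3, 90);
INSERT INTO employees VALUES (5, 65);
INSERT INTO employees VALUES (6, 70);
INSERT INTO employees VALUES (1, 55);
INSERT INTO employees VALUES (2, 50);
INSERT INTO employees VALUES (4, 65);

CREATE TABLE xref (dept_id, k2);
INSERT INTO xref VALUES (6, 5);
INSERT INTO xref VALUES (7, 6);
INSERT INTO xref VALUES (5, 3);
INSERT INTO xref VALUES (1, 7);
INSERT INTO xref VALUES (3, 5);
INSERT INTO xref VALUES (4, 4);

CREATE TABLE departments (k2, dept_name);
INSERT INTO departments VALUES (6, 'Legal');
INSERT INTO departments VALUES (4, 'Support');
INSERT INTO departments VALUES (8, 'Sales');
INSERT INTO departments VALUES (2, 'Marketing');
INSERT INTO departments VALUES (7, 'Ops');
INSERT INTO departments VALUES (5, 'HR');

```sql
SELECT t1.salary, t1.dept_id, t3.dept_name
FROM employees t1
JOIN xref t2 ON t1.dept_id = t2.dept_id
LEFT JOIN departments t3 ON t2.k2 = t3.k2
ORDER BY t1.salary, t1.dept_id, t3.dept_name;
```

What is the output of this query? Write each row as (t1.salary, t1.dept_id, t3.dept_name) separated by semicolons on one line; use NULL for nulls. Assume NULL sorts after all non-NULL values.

(55, 1, Ops); (65, 4, Support); (65, 5, NULL); (70, 6, HR); (90, 3, HR)

Step 1 — t1 INNER JOIN t2 on dept_id → 5 row(s).
Then LEFT JOIN `departments t3` on k2: each of those 5 rows is kept; rows whose t2.k2 has no match in t3 get NULL for t3's columns.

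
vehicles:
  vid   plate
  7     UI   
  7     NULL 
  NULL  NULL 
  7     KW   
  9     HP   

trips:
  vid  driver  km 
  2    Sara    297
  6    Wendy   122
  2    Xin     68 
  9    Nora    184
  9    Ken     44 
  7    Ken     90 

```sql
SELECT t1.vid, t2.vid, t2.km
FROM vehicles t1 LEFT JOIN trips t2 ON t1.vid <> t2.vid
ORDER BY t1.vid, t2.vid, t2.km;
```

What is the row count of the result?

20

LEFT JOIN keeps every row from `vehicles`; unmatched rows get NULL for `trips`'s columns.
Matching on t1.vid <> t2.vid. A NULL in a compared column never satisfies the condition.
- t1[0] vid=7 → 5 match(es) in t2 → 5 row(s).
- t1[1] vid=7 → 5 match(es) in t2 → 5 row(s).
- t1[2] vid=NULL → no match; kept with NULLs on the t2 side.
- t1[3] vid=7 → 5 match(es) in t2 → 5 row(s).
- t1[4] vid=9 → 4 match(es) in t2 → 4 row(s).
Total: 19 matched + 1 padded = 20 rows.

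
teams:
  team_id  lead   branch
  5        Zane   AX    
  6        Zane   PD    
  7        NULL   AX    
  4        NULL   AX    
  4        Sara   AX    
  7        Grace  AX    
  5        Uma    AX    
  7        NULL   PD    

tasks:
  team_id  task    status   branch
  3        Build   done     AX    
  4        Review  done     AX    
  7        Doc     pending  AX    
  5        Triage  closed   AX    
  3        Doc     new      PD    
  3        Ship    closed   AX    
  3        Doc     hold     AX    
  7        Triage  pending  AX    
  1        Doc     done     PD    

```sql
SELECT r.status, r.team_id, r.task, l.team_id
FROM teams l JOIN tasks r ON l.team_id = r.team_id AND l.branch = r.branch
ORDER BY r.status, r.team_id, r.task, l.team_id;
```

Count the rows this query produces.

8

INNER JOIN keeps only pairs where the ON condition holds.
Matching on l.team_id = r.team_id AND l.branch = r.branch.
- team_id=5, branch=AX: 1 matching r row(s), so 1 row(s) emitted.
- team_id=6, branch=PD: no matching r row, dropped.
- team_id=7, branch=AX: 2 matching r row(s), so 2 row(s) emitted.
- team_id=4, branch=AX: 1 matching r row(s), so 1 row(s) emitted.
- team_id=4, branch=AX: 1 matching r row(s), so 1 row(s) emitted.
- team_id=7, branch=AX: 2 matching r row(s), so 2 row(s) emitted.
- team_id=5, branch=AX: 1 matching r row(s), so 1 row(s) emitted.
- team_id=7, branch=PD: no matching r row, dropped.
Total: 8 rows.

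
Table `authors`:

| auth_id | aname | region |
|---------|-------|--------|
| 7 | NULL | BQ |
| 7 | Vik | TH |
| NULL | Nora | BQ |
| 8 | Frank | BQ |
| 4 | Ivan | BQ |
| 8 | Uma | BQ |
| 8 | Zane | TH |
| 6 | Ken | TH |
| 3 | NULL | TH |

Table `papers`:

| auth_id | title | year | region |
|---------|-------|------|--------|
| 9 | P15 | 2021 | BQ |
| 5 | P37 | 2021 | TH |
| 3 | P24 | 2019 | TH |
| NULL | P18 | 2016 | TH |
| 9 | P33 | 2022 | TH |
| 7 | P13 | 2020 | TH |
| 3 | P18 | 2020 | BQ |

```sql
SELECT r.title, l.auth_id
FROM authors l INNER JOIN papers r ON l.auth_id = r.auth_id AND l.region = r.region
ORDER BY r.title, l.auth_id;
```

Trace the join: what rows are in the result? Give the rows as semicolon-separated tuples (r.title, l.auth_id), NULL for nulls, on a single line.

(P13, 7); (P24, 3)

INNER JOIN keeps only pairs where the ON condition holds.
Matching on l.auth_id = r.auth_id AND l.region = r.region. A NULL in a compared column never satisfies the condition.
- l[0] auth_id=7, region=BQ → no match; dropped.
- l[1] auth_id=7, region=TH → 1 match(es) in r → 1 row(s).
- l[2] auth_id=NULL, region=BQ → no match; dropped.
- l[3] auth_id=8, region=BQ → no match; dropped.
- l[4] auth_id=4, region=BQ → no match; dropped.
- l[5] auth_id=8, region=BQ → no match; dropped.
- l[6] auth_id=8, region=TH → no match; dropped.
- l[7] auth_id=6, region=TH → no match; dropped.
- l[8] auth_id=3, region=TH → 1 match(es) in r → 1 row(s).
After projecting and ordering:
r.title | l.auth_id
P13 | 7
P24 | 3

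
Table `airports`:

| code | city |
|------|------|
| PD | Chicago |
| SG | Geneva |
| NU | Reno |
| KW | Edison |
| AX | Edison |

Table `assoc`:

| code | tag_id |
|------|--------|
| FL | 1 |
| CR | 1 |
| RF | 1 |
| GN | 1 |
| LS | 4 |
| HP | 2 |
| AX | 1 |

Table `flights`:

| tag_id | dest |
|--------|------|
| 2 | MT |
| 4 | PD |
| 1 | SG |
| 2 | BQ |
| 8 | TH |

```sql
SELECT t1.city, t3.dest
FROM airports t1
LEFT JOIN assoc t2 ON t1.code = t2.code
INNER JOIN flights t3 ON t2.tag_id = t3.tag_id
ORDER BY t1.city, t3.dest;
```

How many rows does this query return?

Evaluate left to right. First `airports t1 LEFT JOIN assoc t2` on code: 5 row(s).
Then INNER JOIN `flights t3` on tag_id: keep only rows whose t2.tag_id appears in t3.
Result: 1 row(s).

1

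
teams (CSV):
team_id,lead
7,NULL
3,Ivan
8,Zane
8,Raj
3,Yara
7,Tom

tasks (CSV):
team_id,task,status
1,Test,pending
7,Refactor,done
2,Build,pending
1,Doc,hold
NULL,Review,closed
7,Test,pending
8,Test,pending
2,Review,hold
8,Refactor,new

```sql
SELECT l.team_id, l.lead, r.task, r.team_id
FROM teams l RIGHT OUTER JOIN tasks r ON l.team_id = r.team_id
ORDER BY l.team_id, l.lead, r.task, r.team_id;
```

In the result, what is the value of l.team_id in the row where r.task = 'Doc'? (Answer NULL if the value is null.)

NULL

RIGHT JOIN keeps every row from `tasks`; unmatched rows get NULL for `teams`'s columns.
Matching on l.team_id = r.team_id. A NULL in a compared column never satisfies the condition.
- l[0] team_id=7 → 2 match(es) in r → 2 row(s).
- l[1] team_id=3 → no match.
- l[2] team_id=8 → 2 match(es) in r → 2 row(s).
- l[3] team_id=8 → 2 match(es) in r → 2 row(s).
- l[4] team_id=3 → no match.
- l[5] team_id=7 → 2 match(es) in r → 2 row(s).
- 5 r row(s) had no l match → kept, l columns NULL.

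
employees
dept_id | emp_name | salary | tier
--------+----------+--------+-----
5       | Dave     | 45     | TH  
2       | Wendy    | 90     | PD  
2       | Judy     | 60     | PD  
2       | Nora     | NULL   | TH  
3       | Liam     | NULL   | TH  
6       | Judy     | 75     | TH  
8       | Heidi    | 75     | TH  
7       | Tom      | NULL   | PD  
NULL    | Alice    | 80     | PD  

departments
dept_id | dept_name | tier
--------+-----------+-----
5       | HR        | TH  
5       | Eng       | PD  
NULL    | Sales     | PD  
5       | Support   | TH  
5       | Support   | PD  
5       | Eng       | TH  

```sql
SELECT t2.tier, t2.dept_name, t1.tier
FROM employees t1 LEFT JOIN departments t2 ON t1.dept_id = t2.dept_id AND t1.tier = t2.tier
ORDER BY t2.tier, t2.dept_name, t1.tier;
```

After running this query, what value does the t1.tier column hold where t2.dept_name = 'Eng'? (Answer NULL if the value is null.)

LEFT JOIN keeps every row from `employees`; unmatched rows get NULL for `departments`'s columns.
Matching on t1.dept_id = t2.dept_id AND t1.tier = t2.tier. A NULL in a compared column never satisfies the condition.
- t1 (dept_id=5, tier=TH) pairs with 3 row(s) of t2.
- t1 (dept_id=2, tier=PD) has no partner → padded with NULL.
- t1 (dept_id=2, tier=PD) has no partner → padded with NULL.
- t1 (dept_id=2, tier=TH) has no partner → padded with NULL.
- t1 (dept_id=3, tier=TH) has no partner → padded with NULL.
- t1 (dept_id=6, tier=TH) has no partner → padded with NULL.
- t1 (dept_id=8, tier=TH) has no partner → padded with NULL.
- t1 (dept_id=7, tier=PD) has no partner → padded with NULL.
- t1 (dept_id=NULL, tier=PD) has no partner → padded with NULL.

TH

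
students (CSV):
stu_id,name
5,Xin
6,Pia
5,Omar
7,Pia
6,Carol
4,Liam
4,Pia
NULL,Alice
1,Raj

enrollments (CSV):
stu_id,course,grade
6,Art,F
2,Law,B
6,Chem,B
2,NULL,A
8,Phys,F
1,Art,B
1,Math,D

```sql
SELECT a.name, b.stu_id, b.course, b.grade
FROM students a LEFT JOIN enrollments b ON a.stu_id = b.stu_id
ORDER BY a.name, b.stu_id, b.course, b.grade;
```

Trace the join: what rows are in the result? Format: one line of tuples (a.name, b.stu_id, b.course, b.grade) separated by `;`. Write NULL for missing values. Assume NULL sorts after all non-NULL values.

LEFT JOIN keeps every row from `students`; unmatched rows get NULL for `enrollments`'s columns.
Matching on a.stu_id = b.stu_id. A NULL in a compared column never satisfies the condition.
- stu_id=5: no b row matches, row kept with b columns NULL.
- stu_id=6: 2 matching b row(s), so 2 row(s) emitted.
- stu_id=5: no b row matches, row kept with b columns NULL.
- stu_id=7: no b row matches, row kept with b columns NULL.
- stu_id=6: 2 matching b row(s), so 2 row(s) emitted.
- stu_id=4: no b row matches, row kept with b columns NULL.
- stu_id=4: no b row matches, row kept with b columns NULL.
- stu_id=NULL: no b row matches, row kept with b columns NULL.
- stu_id=1: 2 matching b row(s), so 2 row(s) emitted.

(Alice, NULL, NULL, NULL); (Carol, 6, Art, F); (Carol, 6, Chem, B); (Liam, NULL, NULL, NULL); (Omar, NULL, NULL, NULL); (Pia, 6, Art, F); (Pia, 6, Chem, B); (Pia, NULL, NULL, NULL); (Pia, NULL, NULL, NULL); (Raj, 1, Art, B); (Raj, 1, Math, D); (Xin, NULL, NULL, NULL)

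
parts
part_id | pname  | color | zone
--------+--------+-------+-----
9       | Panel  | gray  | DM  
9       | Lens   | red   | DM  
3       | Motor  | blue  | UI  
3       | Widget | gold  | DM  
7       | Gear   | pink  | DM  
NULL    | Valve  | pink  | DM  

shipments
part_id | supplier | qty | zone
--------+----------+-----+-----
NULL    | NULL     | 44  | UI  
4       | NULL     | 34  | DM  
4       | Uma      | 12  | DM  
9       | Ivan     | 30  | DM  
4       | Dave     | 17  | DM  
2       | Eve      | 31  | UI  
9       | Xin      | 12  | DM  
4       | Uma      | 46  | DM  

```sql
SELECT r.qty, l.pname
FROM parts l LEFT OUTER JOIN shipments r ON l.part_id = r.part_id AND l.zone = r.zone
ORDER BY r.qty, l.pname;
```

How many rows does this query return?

8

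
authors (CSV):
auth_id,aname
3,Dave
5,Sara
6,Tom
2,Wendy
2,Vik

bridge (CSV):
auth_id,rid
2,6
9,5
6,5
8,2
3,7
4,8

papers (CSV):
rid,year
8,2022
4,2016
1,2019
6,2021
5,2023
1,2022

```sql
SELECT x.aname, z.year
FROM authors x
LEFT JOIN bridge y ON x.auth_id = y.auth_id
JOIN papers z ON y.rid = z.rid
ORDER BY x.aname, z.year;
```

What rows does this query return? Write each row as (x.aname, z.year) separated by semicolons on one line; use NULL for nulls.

Joins associate left-to-right: authors LEFT JOIN bridge on auth_id gives 5 intermediate row(s).
Then INNER JOIN `papers z` on rid: keep only rows whose y.rid appears in z.

(Tom, 2023); (Vik, 2021); (Wendy, 2021)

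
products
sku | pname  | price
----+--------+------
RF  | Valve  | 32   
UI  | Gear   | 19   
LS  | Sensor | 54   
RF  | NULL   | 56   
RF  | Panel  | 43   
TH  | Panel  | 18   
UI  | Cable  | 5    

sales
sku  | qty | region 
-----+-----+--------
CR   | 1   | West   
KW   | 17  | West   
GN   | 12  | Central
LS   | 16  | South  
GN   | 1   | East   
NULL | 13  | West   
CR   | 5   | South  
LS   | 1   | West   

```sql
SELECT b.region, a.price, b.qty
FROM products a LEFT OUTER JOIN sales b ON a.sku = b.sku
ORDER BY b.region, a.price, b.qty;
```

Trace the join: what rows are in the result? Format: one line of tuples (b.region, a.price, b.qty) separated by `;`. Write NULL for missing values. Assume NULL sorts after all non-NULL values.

LEFT JOIN keeps every row from `products`; unmatched rows get NULL for `sales`'s columns.
Matching on a.sku = b.sku. A NULL in a compared column never satisfies the condition.
- sku=RF: no b row matches, row kept with b columns NULL.
- sku=UI: no b row matches, row kept with b columns NULL.
- sku=LS: 2 matching b row(s), so 2 row(s) emitted.
- sku=RF: no b row matches, row kept with b columns NULL.
- sku=RF: no b row matches, row kept with b columns NULL.
- sku=TH: no b row matches, row kept with b columns NULL.
- sku=UI: no b row matches, row kept with b columns NULL.
After projecting and ordering:
b.region | a.price | b.qty
South | 54 | 16
West | 54 | 1
NULL | 5 | NULL
NULL | 18 | NULL
NULL | 19 | NULL
NULL | 32 | NULL
NULL | 43 | NULL
NULL | 56 | NULL

(South, 54, 16); (West, 54, 1); (NULL, 5, NULL); (NULL, 18, NULL); (NULL, 19, NULL); (NULL, 32, NULL); (NULL, 43, NULL); (NULL, 56, NULL)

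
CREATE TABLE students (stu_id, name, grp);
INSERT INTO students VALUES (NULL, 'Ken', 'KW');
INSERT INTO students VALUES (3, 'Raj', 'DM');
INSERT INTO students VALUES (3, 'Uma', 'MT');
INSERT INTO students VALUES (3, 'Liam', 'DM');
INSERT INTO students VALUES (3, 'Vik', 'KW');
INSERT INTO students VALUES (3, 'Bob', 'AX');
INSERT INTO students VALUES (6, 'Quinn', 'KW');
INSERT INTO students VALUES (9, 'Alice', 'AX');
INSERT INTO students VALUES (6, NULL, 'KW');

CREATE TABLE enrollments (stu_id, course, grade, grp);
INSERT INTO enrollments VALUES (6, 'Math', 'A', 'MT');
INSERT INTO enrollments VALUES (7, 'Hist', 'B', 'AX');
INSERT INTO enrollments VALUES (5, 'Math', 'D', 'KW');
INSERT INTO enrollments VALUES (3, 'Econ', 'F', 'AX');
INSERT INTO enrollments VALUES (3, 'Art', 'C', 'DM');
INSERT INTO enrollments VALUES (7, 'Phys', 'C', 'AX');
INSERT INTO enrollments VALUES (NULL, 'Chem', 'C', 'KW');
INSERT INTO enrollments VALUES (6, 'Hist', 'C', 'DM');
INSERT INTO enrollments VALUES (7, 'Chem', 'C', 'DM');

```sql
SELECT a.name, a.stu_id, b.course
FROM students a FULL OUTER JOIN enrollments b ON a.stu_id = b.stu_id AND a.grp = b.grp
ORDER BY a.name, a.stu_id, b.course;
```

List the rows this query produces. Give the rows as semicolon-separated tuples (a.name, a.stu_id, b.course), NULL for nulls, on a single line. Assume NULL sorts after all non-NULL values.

FULL OUTER JOIN keeps every row from both sides; unmatched rows get NULL for the other side's columns.
Matching on a.stu_id = b.stu_id AND a.grp = b.grp. A NULL in a compared column never satisfies the condition.
- a (stu_id=NULL, grp=KW) has no partner → padded with NULL.
- a (stu_id=3, grp=DM) pairs with 1 row(s) of b.
- a (stu_id=3, grp=MT) has no partner → padded with NULL.
- a (stu_id=3, grp=DM) pairs with 1 row(s) of b.
- a (stu_id=3, grp=KW) has no partner → padded with NULL.
- a (stu_id=3, grp=AX) pairs with 1 row(s) of b.
- a (stu_id=6, grp=KW) has no partner → padded with NULL.
- a (stu_id=9, grp=AX) has no partner → padded with NULL.
- a (stu_id=6, grp=KW) has no partner → padded with NULL.
- plus 7 unmatched b row(s), each kept with NULL a columns.

(Alice, 9, NULL); (Bob, 3, Econ); (Ken, NULL, NULL); (Liam, 3, Art); (Quinn, 6, NULL); (Raj, 3, Art); (Uma, 3, NULL); (Vik, 3, NULL); (NULL, 6, NULL); (NULL, NULL, Chem); (NULL, NULL, Chem); (NULL, NULL, Hist); (NULL, NULL, Hist); (NULL, NULL, Math); (NULL, NULL, Math); (NULL, NULL, Phys)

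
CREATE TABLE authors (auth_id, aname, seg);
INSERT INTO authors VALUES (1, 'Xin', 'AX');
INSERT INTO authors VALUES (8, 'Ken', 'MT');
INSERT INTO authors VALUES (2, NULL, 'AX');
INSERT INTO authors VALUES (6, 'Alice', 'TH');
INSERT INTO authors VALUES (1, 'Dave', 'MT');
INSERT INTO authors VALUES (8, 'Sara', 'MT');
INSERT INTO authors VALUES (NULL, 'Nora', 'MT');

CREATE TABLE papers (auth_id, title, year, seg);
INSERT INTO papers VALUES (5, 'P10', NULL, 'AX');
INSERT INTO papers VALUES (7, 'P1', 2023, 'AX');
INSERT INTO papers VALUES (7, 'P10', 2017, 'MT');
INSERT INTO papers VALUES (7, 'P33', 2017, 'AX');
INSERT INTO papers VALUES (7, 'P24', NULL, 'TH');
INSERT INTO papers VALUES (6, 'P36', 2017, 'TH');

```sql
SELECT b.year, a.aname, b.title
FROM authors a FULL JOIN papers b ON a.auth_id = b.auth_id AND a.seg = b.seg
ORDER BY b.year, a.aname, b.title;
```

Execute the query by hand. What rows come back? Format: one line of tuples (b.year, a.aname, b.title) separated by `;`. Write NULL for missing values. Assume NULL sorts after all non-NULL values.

FULL OUTER JOIN keeps every row from both sides; unmatched rows get NULL for the other side's columns.
Matching on a.auth_id = b.auth_id AND a.seg = b.seg. A NULL in a compared column never satisfies the condition.
Matched pairs: 1; unmatched a rows kept: 6; unmatched b rows kept: 5.

(2017, Alice, P36); (2017, NULL, P10); (2017, NULL, P33); (2023, NULL, P1); (NULL, Dave, NULL); (NULL, Ken, NULL); (NULL, Nora, NULL); (NULL, Sara, NULL); (NULL, Xin, NULL); (NULL, NULL, P10); (NULL, NULL, P24); (NULL, NULL, NULL)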